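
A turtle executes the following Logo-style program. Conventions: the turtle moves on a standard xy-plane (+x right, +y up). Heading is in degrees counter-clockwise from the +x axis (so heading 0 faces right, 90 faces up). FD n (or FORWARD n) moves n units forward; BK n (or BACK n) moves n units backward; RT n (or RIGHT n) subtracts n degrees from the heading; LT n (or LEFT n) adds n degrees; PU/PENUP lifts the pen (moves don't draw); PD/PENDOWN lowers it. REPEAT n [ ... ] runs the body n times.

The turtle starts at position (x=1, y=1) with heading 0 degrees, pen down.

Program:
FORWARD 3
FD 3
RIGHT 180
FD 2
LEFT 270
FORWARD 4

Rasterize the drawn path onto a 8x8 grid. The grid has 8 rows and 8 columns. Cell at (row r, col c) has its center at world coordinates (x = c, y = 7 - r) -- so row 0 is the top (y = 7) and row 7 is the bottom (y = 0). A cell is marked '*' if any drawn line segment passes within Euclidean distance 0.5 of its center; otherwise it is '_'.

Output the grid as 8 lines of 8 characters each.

Answer: ________
________
_____*__
_____*__
_____*__
_____*__
_*******
________

Derivation:
Segment 0: (1,1) -> (4,1)
Segment 1: (4,1) -> (7,1)
Segment 2: (7,1) -> (5,1)
Segment 3: (5,1) -> (5,5)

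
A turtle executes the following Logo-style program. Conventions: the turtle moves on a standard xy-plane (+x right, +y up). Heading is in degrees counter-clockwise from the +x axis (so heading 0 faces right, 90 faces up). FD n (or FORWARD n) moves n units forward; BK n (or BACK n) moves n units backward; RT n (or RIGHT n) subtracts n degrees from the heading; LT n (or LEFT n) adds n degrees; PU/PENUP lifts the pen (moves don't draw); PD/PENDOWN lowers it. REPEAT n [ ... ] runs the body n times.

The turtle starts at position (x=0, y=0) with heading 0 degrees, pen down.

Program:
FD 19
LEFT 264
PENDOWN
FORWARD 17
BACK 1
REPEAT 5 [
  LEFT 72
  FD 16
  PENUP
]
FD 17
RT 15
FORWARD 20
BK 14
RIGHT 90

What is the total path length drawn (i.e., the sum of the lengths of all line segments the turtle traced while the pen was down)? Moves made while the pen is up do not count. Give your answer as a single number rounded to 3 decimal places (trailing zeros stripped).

Executing turtle program step by step:
Start: pos=(0,0), heading=0, pen down
FD 19: (0,0) -> (19,0) [heading=0, draw]
LT 264: heading 0 -> 264
PD: pen down
FD 17: (19,0) -> (17.223,-16.907) [heading=264, draw]
BK 1: (17.223,-16.907) -> (17.328,-15.912) [heading=264, draw]
REPEAT 5 [
  -- iteration 1/5 --
  LT 72: heading 264 -> 336
  FD 16: (17.328,-15.912) -> (31.944,-22.42) [heading=336, draw]
  PU: pen up
  -- iteration 2/5 --
  LT 72: heading 336 -> 48
  FD 16: (31.944,-22.42) -> (42.65,-10.53) [heading=48, move]
  PU: pen up
  -- iteration 3/5 --
  LT 72: heading 48 -> 120
  FD 16: (42.65,-10.53) -> (34.65,3.327) [heading=120, move]
  PU: pen up
  -- iteration 4/5 --
  LT 72: heading 120 -> 192
  FD 16: (34.65,3.327) -> (19,0) [heading=192, move]
  PU: pen up
  -- iteration 5/5 --
  LT 72: heading 192 -> 264
  FD 16: (19,0) -> (17.328,-15.912) [heading=264, move]
  PU: pen up
]
FD 17: (17.328,-15.912) -> (15.551,-32.819) [heading=264, move]
RT 15: heading 264 -> 249
FD 20: (15.551,-32.819) -> (8.383,-51.491) [heading=249, move]
BK 14: (8.383,-51.491) -> (13.4,-38.421) [heading=249, move]
RT 90: heading 249 -> 159
Final: pos=(13.4,-38.421), heading=159, 4 segment(s) drawn

Segment lengths:
  seg 1: (0,0) -> (19,0), length = 19
  seg 2: (19,0) -> (17.223,-16.907), length = 17
  seg 3: (17.223,-16.907) -> (17.328,-15.912), length = 1
  seg 4: (17.328,-15.912) -> (31.944,-22.42), length = 16
Total = 53

Answer: 53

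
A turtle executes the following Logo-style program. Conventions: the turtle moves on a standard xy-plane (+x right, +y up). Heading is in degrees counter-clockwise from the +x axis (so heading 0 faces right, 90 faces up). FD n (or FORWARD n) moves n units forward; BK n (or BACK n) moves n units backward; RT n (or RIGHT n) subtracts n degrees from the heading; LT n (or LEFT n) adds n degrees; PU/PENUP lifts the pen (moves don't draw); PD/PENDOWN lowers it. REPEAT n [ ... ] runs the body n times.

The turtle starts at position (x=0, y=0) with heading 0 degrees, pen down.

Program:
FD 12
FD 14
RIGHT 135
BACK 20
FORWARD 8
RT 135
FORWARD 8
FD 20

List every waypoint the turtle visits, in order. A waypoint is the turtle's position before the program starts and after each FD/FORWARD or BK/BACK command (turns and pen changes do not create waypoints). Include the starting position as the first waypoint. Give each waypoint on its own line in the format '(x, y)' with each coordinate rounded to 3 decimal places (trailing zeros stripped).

Answer: (0, 0)
(12, 0)
(26, 0)
(40.142, 14.142)
(34.485, 8.485)
(34.485, 16.485)
(34.485, 36.485)

Derivation:
Executing turtle program step by step:
Start: pos=(0,0), heading=0, pen down
FD 12: (0,0) -> (12,0) [heading=0, draw]
FD 14: (12,0) -> (26,0) [heading=0, draw]
RT 135: heading 0 -> 225
BK 20: (26,0) -> (40.142,14.142) [heading=225, draw]
FD 8: (40.142,14.142) -> (34.485,8.485) [heading=225, draw]
RT 135: heading 225 -> 90
FD 8: (34.485,8.485) -> (34.485,16.485) [heading=90, draw]
FD 20: (34.485,16.485) -> (34.485,36.485) [heading=90, draw]
Final: pos=(34.485,36.485), heading=90, 6 segment(s) drawn
Waypoints (7 total):
(0, 0)
(12, 0)
(26, 0)
(40.142, 14.142)
(34.485, 8.485)
(34.485, 16.485)
(34.485, 36.485)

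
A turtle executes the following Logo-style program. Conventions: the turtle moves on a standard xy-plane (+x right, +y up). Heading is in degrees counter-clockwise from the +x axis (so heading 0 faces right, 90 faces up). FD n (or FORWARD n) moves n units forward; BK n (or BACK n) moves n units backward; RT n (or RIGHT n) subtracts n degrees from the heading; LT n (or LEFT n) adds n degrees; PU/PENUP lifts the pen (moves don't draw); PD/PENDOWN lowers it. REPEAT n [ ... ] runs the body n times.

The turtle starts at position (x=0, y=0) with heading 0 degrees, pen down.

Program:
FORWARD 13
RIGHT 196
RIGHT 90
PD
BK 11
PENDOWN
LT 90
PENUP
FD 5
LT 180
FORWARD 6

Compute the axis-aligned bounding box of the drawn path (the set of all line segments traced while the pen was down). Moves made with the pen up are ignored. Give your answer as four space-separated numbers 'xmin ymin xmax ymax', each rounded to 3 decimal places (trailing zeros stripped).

Answer: 0 -10.574 13 0

Derivation:
Executing turtle program step by step:
Start: pos=(0,0), heading=0, pen down
FD 13: (0,0) -> (13,0) [heading=0, draw]
RT 196: heading 0 -> 164
RT 90: heading 164 -> 74
PD: pen down
BK 11: (13,0) -> (9.968,-10.574) [heading=74, draw]
PD: pen down
LT 90: heading 74 -> 164
PU: pen up
FD 5: (9.968,-10.574) -> (5.162,-9.196) [heading=164, move]
LT 180: heading 164 -> 344
FD 6: (5.162,-9.196) -> (10.929,-10.85) [heading=344, move]
Final: pos=(10.929,-10.85), heading=344, 2 segment(s) drawn

Segment endpoints: x in {0, 9.968, 13}, y in {-10.574, 0}
xmin=0, ymin=-10.574, xmax=13, ymax=0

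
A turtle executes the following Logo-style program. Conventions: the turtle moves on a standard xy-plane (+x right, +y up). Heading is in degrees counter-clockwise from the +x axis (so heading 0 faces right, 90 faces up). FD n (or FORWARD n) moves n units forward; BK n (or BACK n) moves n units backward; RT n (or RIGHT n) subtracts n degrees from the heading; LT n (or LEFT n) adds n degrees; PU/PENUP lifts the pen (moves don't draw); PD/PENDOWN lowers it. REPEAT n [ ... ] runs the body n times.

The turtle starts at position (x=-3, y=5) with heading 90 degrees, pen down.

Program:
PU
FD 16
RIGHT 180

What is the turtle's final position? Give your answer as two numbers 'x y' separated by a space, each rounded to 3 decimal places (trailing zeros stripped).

Answer: -3 21

Derivation:
Executing turtle program step by step:
Start: pos=(-3,5), heading=90, pen down
PU: pen up
FD 16: (-3,5) -> (-3,21) [heading=90, move]
RT 180: heading 90 -> 270
Final: pos=(-3,21), heading=270, 0 segment(s) drawn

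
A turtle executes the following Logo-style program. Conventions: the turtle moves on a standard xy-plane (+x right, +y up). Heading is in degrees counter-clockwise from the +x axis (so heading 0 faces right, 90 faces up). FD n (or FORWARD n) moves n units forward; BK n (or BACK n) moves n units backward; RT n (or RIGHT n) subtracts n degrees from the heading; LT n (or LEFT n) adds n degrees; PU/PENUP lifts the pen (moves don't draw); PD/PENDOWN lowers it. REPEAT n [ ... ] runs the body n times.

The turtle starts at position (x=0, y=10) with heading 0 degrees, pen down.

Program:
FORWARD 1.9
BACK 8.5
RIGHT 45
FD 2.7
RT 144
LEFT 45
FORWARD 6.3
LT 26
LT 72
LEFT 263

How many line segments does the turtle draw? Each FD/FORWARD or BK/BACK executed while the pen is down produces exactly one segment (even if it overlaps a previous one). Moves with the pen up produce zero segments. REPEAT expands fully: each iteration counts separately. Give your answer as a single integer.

Executing turtle program step by step:
Start: pos=(0,10), heading=0, pen down
FD 1.9: (0,10) -> (1.9,10) [heading=0, draw]
BK 8.5: (1.9,10) -> (-6.6,10) [heading=0, draw]
RT 45: heading 0 -> 315
FD 2.7: (-6.6,10) -> (-4.691,8.091) [heading=315, draw]
RT 144: heading 315 -> 171
LT 45: heading 171 -> 216
FD 6.3: (-4.691,8.091) -> (-9.788,4.388) [heading=216, draw]
LT 26: heading 216 -> 242
LT 72: heading 242 -> 314
LT 263: heading 314 -> 217
Final: pos=(-9.788,4.388), heading=217, 4 segment(s) drawn
Segments drawn: 4

Answer: 4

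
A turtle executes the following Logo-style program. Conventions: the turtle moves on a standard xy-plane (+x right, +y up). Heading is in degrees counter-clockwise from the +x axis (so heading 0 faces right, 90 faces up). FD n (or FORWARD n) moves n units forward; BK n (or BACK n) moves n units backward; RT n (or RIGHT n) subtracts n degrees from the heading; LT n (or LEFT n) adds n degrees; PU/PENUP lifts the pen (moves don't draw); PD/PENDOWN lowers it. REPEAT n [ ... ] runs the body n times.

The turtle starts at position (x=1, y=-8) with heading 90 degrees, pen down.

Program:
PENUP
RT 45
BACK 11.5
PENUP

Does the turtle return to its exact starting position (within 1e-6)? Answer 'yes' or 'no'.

Executing turtle program step by step:
Start: pos=(1,-8), heading=90, pen down
PU: pen up
RT 45: heading 90 -> 45
BK 11.5: (1,-8) -> (-7.132,-16.132) [heading=45, move]
PU: pen up
Final: pos=(-7.132,-16.132), heading=45, 0 segment(s) drawn

Start position: (1, -8)
Final position: (-7.132, -16.132)
Distance = 11.5; >= 1e-6 -> NOT closed

Answer: no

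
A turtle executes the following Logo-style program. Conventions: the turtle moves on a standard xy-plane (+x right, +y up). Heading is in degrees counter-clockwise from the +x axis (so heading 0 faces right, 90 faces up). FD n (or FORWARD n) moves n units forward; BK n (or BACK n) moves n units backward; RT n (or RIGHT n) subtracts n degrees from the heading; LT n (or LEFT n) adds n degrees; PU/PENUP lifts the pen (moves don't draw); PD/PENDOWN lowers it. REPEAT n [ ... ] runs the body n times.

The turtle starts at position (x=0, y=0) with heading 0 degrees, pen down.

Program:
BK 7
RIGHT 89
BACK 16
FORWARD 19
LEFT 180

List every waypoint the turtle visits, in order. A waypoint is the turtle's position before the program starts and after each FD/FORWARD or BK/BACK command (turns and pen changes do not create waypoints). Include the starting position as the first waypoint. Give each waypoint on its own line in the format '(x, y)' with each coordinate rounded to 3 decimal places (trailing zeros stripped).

Executing turtle program step by step:
Start: pos=(0,0), heading=0, pen down
BK 7: (0,0) -> (-7,0) [heading=0, draw]
RT 89: heading 0 -> 271
BK 16: (-7,0) -> (-7.279,15.998) [heading=271, draw]
FD 19: (-7.279,15.998) -> (-6.948,-3) [heading=271, draw]
LT 180: heading 271 -> 91
Final: pos=(-6.948,-3), heading=91, 3 segment(s) drawn
Waypoints (4 total):
(0, 0)
(-7, 0)
(-7.279, 15.998)
(-6.948, -3)

Answer: (0, 0)
(-7, 0)
(-7.279, 15.998)
(-6.948, -3)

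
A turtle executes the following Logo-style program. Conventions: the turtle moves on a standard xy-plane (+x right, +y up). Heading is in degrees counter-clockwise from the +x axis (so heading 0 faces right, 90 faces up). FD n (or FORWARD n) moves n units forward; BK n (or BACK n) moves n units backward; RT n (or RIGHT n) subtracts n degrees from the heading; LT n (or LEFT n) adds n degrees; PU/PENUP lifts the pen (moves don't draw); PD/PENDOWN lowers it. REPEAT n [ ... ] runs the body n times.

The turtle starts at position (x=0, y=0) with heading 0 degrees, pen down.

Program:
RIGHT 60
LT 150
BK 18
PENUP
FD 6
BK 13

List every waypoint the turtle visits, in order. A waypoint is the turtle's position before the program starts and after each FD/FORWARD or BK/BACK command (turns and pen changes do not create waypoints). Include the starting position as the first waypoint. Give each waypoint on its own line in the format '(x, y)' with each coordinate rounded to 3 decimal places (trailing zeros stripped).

Answer: (0, 0)
(0, -18)
(0, -12)
(0, -25)

Derivation:
Executing turtle program step by step:
Start: pos=(0,0), heading=0, pen down
RT 60: heading 0 -> 300
LT 150: heading 300 -> 90
BK 18: (0,0) -> (0,-18) [heading=90, draw]
PU: pen up
FD 6: (0,-18) -> (0,-12) [heading=90, move]
BK 13: (0,-12) -> (0,-25) [heading=90, move]
Final: pos=(0,-25), heading=90, 1 segment(s) drawn
Waypoints (4 total):
(0, 0)
(0, -18)
(0, -12)
(0, -25)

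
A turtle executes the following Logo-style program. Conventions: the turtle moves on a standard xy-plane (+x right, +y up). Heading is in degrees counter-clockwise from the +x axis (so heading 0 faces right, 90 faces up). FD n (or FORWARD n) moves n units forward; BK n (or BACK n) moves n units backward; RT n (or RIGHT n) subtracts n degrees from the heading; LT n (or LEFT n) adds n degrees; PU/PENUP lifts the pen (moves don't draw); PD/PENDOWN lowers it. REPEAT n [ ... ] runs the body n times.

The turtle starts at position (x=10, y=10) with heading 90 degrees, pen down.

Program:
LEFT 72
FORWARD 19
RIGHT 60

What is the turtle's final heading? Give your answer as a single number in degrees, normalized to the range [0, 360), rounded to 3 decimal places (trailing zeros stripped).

Executing turtle program step by step:
Start: pos=(10,10), heading=90, pen down
LT 72: heading 90 -> 162
FD 19: (10,10) -> (-8.07,15.871) [heading=162, draw]
RT 60: heading 162 -> 102
Final: pos=(-8.07,15.871), heading=102, 1 segment(s) drawn

Answer: 102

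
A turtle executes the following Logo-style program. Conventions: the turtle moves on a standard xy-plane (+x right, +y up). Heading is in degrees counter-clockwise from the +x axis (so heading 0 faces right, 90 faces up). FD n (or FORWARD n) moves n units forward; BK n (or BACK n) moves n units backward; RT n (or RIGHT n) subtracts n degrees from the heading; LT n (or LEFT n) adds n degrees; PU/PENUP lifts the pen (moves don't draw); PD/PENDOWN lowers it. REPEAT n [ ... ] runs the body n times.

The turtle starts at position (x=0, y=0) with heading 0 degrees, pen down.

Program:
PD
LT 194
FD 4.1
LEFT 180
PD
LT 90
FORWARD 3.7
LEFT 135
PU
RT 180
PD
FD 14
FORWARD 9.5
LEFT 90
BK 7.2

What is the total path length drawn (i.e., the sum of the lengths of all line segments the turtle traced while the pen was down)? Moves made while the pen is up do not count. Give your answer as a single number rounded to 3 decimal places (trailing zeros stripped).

Answer: 38.5

Derivation:
Executing turtle program step by step:
Start: pos=(0,0), heading=0, pen down
PD: pen down
LT 194: heading 0 -> 194
FD 4.1: (0,0) -> (-3.978,-0.992) [heading=194, draw]
LT 180: heading 194 -> 14
PD: pen down
LT 90: heading 14 -> 104
FD 3.7: (-3.978,-0.992) -> (-4.873,2.598) [heading=104, draw]
LT 135: heading 104 -> 239
PU: pen up
RT 180: heading 239 -> 59
PD: pen down
FD 14: (-4.873,2.598) -> (2.337,14.599) [heading=59, draw]
FD 9.5: (2.337,14.599) -> (7.23,22.742) [heading=59, draw]
LT 90: heading 59 -> 149
BK 7.2: (7.23,22.742) -> (13.402,19.033) [heading=149, draw]
Final: pos=(13.402,19.033), heading=149, 5 segment(s) drawn

Segment lengths:
  seg 1: (0,0) -> (-3.978,-0.992), length = 4.1
  seg 2: (-3.978,-0.992) -> (-4.873,2.598), length = 3.7
  seg 3: (-4.873,2.598) -> (2.337,14.599), length = 14
  seg 4: (2.337,14.599) -> (7.23,22.742), length = 9.5
  seg 5: (7.23,22.742) -> (13.402,19.033), length = 7.2
Total = 38.5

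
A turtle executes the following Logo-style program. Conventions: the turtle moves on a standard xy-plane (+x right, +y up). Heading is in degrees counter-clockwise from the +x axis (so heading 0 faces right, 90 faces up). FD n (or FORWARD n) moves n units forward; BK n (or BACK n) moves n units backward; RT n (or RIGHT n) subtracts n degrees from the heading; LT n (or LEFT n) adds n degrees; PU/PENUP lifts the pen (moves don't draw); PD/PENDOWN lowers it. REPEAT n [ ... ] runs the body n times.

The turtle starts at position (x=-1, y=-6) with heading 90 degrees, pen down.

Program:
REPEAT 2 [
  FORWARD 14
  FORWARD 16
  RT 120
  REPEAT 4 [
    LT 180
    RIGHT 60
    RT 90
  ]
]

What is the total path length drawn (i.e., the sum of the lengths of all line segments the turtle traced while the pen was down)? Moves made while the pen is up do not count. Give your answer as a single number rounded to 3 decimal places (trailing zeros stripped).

Answer: 60

Derivation:
Executing turtle program step by step:
Start: pos=(-1,-6), heading=90, pen down
REPEAT 2 [
  -- iteration 1/2 --
  FD 14: (-1,-6) -> (-1,8) [heading=90, draw]
  FD 16: (-1,8) -> (-1,24) [heading=90, draw]
  RT 120: heading 90 -> 330
  REPEAT 4 [
    -- iteration 1/4 --
    LT 180: heading 330 -> 150
    RT 60: heading 150 -> 90
    RT 90: heading 90 -> 0
    -- iteration 2/4 --
    LT 180: heading 0 -> 180
    RT 60: heading 180 -> 120
    RT 90: heading 120 -> 30
    -- iteration 3/4 --
    LT 180: heading 30 -> 210
    RT 60: heading 210 -> 150
    RT 90: heading 150 -> 60
    -- iteration 4/4 --
    LT 180: heading 60 -> 240
    RT 60: heading 240 -> 180
    RT 90: heading 180 -> 90
  ]
  -- iteration 2/2 --
  FD 14: (-1,24) -> (-1,38) [heading=90, draw]
  FD 16: (-1,38) -> (-1,54) [heading=90, draw]
  RT 120: heading 90 -> 330
  REPEAT 4 [
    -- iteration 1/4 --
    LT 180: heading 330 -> 150
    RT 60: heading 150 -> 90
    RT 90: heading 90 -> 0
    -- iteration 2/4 --
    LT 180: heading 0 -> 180
    RT 60: heading 180 -> 120
    RT 90: heading 120 -> 30
    -- iteration 3/4 --
    LT 180: heading 30 -> 210
    RT 60: heading 210 -> 150
    RT 90: heading 150 -> 60
    -- iteration 4/4 --
    LT 180: heading 60 -> 240
    RT 60: heading 240 -> 180
    RT 90: heading 180 -> 90
  ]
]
Final: pos=(-1,54), heading=90, 4 segment(s) drawn

Segment lengths:
  seg 1: (-1,-6) -> (-1,8), length = 14
  seg 2: (-1,8) -> (-1,24), length = 16
  seg 3: (-1,24) -> (-1,38), length = 14
  seg 4: (-1,38) -> (-1,54), length = 16
Total = 60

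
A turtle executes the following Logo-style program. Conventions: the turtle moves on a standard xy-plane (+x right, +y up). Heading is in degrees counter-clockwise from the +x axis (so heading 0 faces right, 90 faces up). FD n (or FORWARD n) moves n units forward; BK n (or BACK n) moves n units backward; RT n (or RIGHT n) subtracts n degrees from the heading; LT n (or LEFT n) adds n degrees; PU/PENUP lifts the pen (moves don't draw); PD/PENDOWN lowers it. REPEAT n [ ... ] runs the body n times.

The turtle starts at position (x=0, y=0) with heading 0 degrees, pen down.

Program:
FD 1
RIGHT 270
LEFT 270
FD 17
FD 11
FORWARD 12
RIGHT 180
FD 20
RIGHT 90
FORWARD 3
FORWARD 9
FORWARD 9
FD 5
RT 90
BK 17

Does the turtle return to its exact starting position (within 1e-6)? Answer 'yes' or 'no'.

Answer: no

Derivation:
Executing turtle program step by step:
Start: pos=(0,0), heading=0, pen down
FD 1: (0,0) -> (1,0) [heading=0, draw]
RT 270: heading 0 -> 90
LT 270: heading 90 -> 0
FD 17: (1,0) -> (18,0) [heading=0, draw]
FD 11: (18,0) -> (29,0) [heading=0, draw]
FD 12: (29,0) -> (41,0) [heading=0, draw]
RT 180: heading 0 -> 180
FD 20: (41,0) -> (21,0) [heading=180, draw]
RT 90: heading 180 -> 90
FD 3: (21,0) -> (21,3) [heading=90, draw]
FD 9: (21,3) -> (21,12) [heading=90, draw]
FD 9: (21,12) -> (21,21) [heading=90, draw]
FD 5: (21,21) -> (21,26) [heading=90, draw]
RT 90: heading 90 -> 0
BK 17: (21,26) -> (4,26) [heading=0, draw]
Final: pos=(4,26), heading=0, 10 segment(s) drawn

Start position: (0, 0)
Final position: (4, 26)
Distance = 26.306; >= 1e-6 -> NOT closed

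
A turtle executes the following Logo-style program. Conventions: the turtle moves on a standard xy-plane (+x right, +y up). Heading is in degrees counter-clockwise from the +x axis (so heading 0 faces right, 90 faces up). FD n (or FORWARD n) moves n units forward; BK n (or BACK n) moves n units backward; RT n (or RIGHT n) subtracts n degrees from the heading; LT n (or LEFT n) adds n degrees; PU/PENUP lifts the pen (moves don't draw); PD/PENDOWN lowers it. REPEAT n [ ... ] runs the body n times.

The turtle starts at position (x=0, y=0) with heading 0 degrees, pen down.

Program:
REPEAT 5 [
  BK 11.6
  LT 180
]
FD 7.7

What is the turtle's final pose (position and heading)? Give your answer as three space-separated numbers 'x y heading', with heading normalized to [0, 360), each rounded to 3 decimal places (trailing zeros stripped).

Answer: -19.3 0 180

Derivation:
Executing turtle program step by step:
Start: pos=(0,0), heading=0, pen down
REPEAT 5 [
  -- iteration 1/5 --
  BK 11.6: (0,0) -> (-11.6,0) [heading=0, draw]
  LT 180: heading 0 -> 180
  -- iteration 2/5 --
  BK 11.6: (-11.6,0) -> (0,0) [heading=180, draw]
  LT 180: heading 180 -> 0
  -- iteration 3/5 --
  BK 11.6: (0,0) -> (-11.6,0) [heading=0, draw]
  LT 180: heading 0 -> 180
  -- iteration 4/5 --
  BK 11.6: (-11.6,0) -> (0,0) [heading=180, draw]
  LT 180: heading 180 -> 0
  -- iteration 5/5 --
  BK 11.6: (0,0) -> (-11.6,0) [heading=0, draw]
  LT 180: heading 0 -> 180
]
FD 7.7: (-11.6,0) -> (-19.3,0) [heading=180, draw]
Final: pos=(-19.3,0), heading=180, 6 segment(s) drawn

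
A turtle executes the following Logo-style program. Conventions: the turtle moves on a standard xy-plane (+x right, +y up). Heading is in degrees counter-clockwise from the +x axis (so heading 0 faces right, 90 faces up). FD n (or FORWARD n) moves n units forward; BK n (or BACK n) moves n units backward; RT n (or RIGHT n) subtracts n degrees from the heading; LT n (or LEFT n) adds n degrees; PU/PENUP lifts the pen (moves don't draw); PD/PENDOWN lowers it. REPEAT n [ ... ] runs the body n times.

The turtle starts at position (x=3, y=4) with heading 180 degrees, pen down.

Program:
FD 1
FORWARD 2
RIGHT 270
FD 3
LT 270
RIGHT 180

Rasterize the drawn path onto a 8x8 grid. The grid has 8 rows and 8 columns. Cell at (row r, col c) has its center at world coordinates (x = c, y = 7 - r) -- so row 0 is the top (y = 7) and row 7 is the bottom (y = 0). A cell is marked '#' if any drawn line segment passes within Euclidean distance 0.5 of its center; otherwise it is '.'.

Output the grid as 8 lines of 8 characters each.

Answer: ........
........
........
####....
#.......
#.......
#.......
........

Derivation:
Segment 0: (3,4) -> (2,4)
Segment 1: (2,4) -> (0,4)
Segment 2: (0,4) -> (0,1)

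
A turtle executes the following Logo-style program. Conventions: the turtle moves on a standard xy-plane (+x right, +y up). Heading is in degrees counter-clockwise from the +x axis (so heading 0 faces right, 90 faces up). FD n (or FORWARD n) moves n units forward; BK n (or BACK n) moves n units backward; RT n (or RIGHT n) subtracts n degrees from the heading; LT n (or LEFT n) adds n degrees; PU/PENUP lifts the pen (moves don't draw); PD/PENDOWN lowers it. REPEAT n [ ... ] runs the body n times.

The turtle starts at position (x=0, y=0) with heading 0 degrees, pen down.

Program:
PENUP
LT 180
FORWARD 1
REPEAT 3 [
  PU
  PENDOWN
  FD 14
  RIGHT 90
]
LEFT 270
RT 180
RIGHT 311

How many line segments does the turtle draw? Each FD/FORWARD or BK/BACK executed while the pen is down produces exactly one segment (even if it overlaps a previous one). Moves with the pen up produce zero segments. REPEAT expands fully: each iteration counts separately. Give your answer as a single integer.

Answer: 3

Derivation:
Executing turtle program step by step:
Start: pos=(0,0), heading=0, pen down
PU: pen up
LT 180: heading 0 -> 180
FD 1: (0,0) -> (-1,0) [heading=180, move]
REPEAT 3 [
  -- iteration 1/3 --
  PU: pen up
  PD: pen down
  FD 14: (-1,0) -> (-15,0) [heading=180, draw]
  RT 90: heading 180 -> 90
  -- iteration 2/3 --
  PU: pen up
  PD: pen down
  FD 14: (-15,0) -> (-15,14) [heading=90, draw]
  RT 90: heading 90 -> 0
  -- iteration 3/3 --
  PU: pen up
  PD: pen down
  FD 14: (-15,14) -> (-1,14) [heading=0, draw]
  RT 90: heading 0 -> 270
]
LT 270: heading 270 -> 180
RT 180: heading 180 -> 0
RT 311: heading 0 -> 49
Final: pos=(-1,14), heading=49, 3 segment(s) drawn
Segments drawn: 3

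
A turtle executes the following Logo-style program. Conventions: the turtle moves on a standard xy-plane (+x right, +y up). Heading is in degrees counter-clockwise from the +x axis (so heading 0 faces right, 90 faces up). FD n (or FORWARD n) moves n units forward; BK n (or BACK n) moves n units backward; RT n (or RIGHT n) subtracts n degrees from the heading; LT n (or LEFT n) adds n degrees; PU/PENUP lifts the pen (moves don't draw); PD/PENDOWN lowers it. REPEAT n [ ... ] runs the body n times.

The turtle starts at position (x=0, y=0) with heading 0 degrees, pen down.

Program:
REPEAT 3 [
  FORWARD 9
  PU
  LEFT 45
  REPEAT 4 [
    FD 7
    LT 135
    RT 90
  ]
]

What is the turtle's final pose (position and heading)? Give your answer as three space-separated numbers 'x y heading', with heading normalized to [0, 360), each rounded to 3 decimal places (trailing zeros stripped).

Answer: -4.364 5.536 315

Derivation:
Executing turtle program step by step:
Start: pos=(0,0), heading=0, pen down
REPEAT 3 [
  -- iteration 1/3 --
  FD 9: (0,0) -> (9,0) [heading=0, draw]
  PU: pen up
  LT 45: heading 0 -> 45
  REPEAT 4 [
    -- iteration 1/4 --
    FD 7: (9,0) -> (13.95,4.95) [heading=45, move]
    LT 135: heading 45 -> 180
    RT 90: heading 180 -> 90
    -- iteration 2/4 --
    FD 7: (13.95,4.95) -> (13.95,11.95) [heading=90, move]
    LT 135: heading 90 -> 225
    RT 90: heading 225 -> 135
    -- iteration 3/4 --
    FD 7: (13.95,11.95) -> (9,16.899) [heading=135, move]
    LT 135: heading 135 -> 270
    RT 90: heading 270 -> 180
    -- iteration 4/4 --
    FD 7: (9,16.899) -> (2,16.899) [heading=180, move]
    LT 135: heading 180 -> 315
    RT 90: heading 315 -> 225
  ]
  -- iteration 2/3 --
  FD 9: (2,16.899) -> (-4.364,10.536) [heading=225, move]
  PU: pen up
  LT 45: heading 225 -> 270
  REPEAT 4 [
    -- iteration 1/4 --
    FD 7: (-4.364,10.536) -> (-4.364,3.536) [heading=270, move]
    LT 135: heading 270 -> 45
    RT 90: heading 45 -> 315
    -- iteration 2/4 --
    FD 7: (-4.364,3.536) -> (0.586,-1.414) [heading=315, move]
    LT 135: heading 315 -> 90
    RT 90: heading 90 -> 0
    -- iteration 3/4 --
    FD 7: (0.586,-1.414) -> (7.586,-1.414) [heading=0, move]
    LT 135: heading 0 -> 135
    RT 90: heading 135 -> 45
    -- iteration 4/4 --
    FD 7: (7.586,-1.414) -> (12.536,3.536) [heading=45, move]
    LT 135: heading 45 -> 180
    RT 90: heading 180 -> 90
  ]
  -- iteration 3/3 --
  FD 9: (12.536,3.536) -> (12.536,12.536) [heading=90, move]
  PU: pen up
  LT 45: heading 90 -> 135
  REPEAT 4 [
    -- iteration 1/4 --
    FD 7: (12.536,12.536) -> (7.586,17.485) [heading=135, move]
    LT 135: heading 135 -> 270
    RT 90: heading 270 -> 180
    -- iteration 2/4 --
    FD 7: (7.586,17.485) -> (0.586,17.485) [heading=180, move]
    LT 135: heading 180 -> 315
    RT 90: heading 315 -> 225
    -- iteration 3/4 --
    FD 7: (0.586,17.485) -> (-4.364,12.536) [heading=225, move]
    LT 135: heading 225 -> 0
    RT 90: heading 0 -> 270
    -- iteration 4/4 --
    FD 7: (-4.364,12.536) -> (-4.364,5.536) [heading=270, move]
    LT 135: heading 270 -> 45
    RT 90: heading 45 -> 315
  ]
]
Final: pos=(-4.364,5.536), heading=315, 1 segment(s) drawn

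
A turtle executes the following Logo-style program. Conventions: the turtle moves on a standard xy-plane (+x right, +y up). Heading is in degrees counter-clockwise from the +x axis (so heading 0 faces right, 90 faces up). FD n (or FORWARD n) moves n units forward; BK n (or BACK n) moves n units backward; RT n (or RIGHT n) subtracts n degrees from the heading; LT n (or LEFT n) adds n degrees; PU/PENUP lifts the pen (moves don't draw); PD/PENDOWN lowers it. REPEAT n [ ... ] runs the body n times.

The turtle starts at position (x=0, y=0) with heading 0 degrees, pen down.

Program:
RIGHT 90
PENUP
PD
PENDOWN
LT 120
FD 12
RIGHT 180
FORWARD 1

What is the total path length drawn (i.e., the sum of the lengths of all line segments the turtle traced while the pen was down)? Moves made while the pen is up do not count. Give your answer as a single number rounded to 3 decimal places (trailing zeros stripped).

Answer: 13

Derivation:
Executing turtle program step by step:
Start: pos=(0,0), heading=0, pen down
RT 90: heading 0 -> 270
PU: pen up
PD: pen down
PD: pen down
LT 120: heading 270 -> 30
FD 12: (0,0) -> (10.392,6) [heading=30, draw]
RT 180: heading 30 -> 210
FD 1: (10.392,6) -> (9.526,5.5) [heading=210, draw]
Final: pos=(9.526,5.5), heading=210, 2 segment(s) drawn

Segment lengths:
  seg 1: (0,0) -> (10.392,6), length = 12
  seg 2: (10.392,6) -> (9.526,5.5), length = 1
Total = 13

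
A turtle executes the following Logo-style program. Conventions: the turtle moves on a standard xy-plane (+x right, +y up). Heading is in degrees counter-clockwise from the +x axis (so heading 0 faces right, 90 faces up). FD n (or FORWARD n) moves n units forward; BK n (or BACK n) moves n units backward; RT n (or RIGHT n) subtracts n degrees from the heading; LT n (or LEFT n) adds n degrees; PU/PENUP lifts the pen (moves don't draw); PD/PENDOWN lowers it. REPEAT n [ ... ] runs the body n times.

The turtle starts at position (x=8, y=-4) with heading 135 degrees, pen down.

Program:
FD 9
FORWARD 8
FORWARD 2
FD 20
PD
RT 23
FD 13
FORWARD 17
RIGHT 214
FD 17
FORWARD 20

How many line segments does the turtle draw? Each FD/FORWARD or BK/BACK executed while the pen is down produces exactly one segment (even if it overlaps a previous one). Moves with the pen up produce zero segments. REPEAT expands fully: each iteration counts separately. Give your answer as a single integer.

Answer: 8

Derivation:
Executing turtle program step by step:
Start: pos=(8,-4), heading=135, pen down
FD 9: (8,-4) -> (1.636,2.364) [heading=135, draw]
FD 8: (1.636,2.364) -> (-4.021,8.021) [heading=135, draw]
FD 2: (-4.021,8.021) -> (-5.435,9.435) [heading=135, draw]
FD 20: (-5.435,9.435) -> (-19.577,23.577) [heading=135, draw]
PD: pen down
RT 23: heading 135 -> 112
FD 13: (-19.577,23.577) -> (-24.447,35.631) [heading=112, draw]
FD 17: (-24.447,35.631) -> (-30.815,51.393) [heading=112, draw]
RT 214: heading 112 -> 258
FD 17: (-30.815,51.393) -> (-34.35,34.764) [heading=258, draw]
FD 20: (-34.35,34.764) -> (-38.508,15.201) [heading=258, draw]
Final: pos=(-38.508,15.201), heading=258, 8 segment(s) drawn
Segments drawn: 8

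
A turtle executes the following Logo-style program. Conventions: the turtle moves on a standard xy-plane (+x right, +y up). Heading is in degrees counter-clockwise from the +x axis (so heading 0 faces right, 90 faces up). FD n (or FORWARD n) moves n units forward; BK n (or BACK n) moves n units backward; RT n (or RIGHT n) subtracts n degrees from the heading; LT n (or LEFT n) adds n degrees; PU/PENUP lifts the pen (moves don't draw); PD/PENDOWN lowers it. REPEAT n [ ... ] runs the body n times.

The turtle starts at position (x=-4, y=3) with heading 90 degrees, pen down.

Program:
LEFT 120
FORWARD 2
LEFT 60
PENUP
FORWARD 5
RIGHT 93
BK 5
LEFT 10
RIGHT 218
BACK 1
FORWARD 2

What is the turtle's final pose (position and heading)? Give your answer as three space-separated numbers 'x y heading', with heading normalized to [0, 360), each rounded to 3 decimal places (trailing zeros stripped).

Executing turtle program step by step:
Start: pos=(-4,3), heading=90, pen down
LT 120: heading 90 -> 210
FD 2: (-4,3) -> (-5.732,2) [heading=210, draw]
LT 60: heading 210 -> 270
PU: pen up
FD 5: (-5.732,2) -> (-5.732,-3) [heading=270, move]
RT 93: heading 270 -> 177
BK 5: (-5.732,-3) -> (-0.739,-3.262) [heading=177, move]
LT 10: heading 177 -> 187
RT 218: heading 187 -> 329
BK 1: (-0.739,-3.262) -> (-1.596,-2.747) [heading=329, move]
FD 2: (-1.596,-2.747) -> (0.118,-3.777) [heading=329, move]
Final: pos=(0.118,-3.777), heading=329, 1 segment(s) drawn

Answer: 0.118 -3.777 329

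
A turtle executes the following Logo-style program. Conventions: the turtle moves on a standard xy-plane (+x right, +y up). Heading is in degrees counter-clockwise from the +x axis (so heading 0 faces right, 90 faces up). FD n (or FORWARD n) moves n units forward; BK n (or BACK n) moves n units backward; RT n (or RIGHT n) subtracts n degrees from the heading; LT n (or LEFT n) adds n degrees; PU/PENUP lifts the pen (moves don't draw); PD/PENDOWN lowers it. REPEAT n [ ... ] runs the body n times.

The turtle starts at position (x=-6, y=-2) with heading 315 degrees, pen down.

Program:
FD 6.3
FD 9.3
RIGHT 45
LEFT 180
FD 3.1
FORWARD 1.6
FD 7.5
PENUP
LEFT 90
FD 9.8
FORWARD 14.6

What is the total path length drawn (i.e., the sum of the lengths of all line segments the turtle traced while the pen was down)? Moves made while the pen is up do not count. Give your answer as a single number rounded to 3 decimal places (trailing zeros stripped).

Executing turtle program step by step:
Start: pos=(-6,-2), heading=315, pen down
FD 6.3: (-6,-2) -> (-1.545,-6.455) [heading=315, draw]
FD 9.3: (-1.545,-6.455) -> (5.031,-13.031) [heading=315, draw]
RT 45: heading 315 -> 270
LT 180: heading 270 -> 90
FD 3.1: (5.031,-13.031) -> (5.031,-9.931) [heading=90, draw]
FD 1.6: (5.031,-9.931) -> (5.031,-8.331) [heading=90, draw]
FD 7.5: (5.031,-8.331) -> (5.031,-0.831) [heading=90, draw]
PU: pen up
LT 90: heading 90 -> 180
FD 9.8: (5.031,-0.831) -> (-4.769,-0.831) [heading=180, move]
FD 14.6: (-4.769,-0.831) -> (-19.369,-0.831) [heading=180, move]
Final: pos=(-19.369,-0.831), heading=180, 5 segment(s) drawn

Segment lengths:
  seg 1: (-6,-2) -> (-1.545,-6.455), length = 6.3
  seg 2: (-1.545,-6.455) -> (5.031,-13.031), length = 9.3
  seg 3: (5.031,-13.031) -> (5.031,-9.931), length = 3.1
  seg 4: (5.031,-9.931) -> (5.031,-8.331), length = 1.6
  seg 5: (5.031,-8.331) -> (5.031,-0.831), length = 7.5
Total = 27.8

Answer: 27.8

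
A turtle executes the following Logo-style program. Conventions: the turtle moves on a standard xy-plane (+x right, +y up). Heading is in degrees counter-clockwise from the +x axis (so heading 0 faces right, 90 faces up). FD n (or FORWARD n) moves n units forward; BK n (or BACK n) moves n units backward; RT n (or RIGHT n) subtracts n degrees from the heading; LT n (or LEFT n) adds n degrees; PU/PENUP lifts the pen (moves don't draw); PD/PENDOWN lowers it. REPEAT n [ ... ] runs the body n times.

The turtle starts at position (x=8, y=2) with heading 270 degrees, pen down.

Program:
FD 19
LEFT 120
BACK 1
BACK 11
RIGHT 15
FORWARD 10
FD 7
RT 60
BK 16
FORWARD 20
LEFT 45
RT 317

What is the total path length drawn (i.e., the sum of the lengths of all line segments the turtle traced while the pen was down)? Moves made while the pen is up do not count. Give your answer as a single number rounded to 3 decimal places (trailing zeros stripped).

Executing turtle program step by step:
Start: pos=(8,2), heading=270, pen down
FD 19: (8,2) -> (8,-17) [heading=270, draw]
LT 120: heading 270 -> 30
BK 1: (8,-17) -> (7.134,-17.5) [heading=30, draw]
BK 11: (7.134,-17.5) -> (-2.392,-23) [heading=30, draw]
RT 15: heading 30 -> 15
FD 10: (-2.392,-23) -> (7.267,-20.412) [heading=15, draw]
FD 7: (7.267,-20.412) -> (14.028,-18.6) [heading=15, draw]
RT 60: heading 15 -> 315
BK 16: (14.028,-18.6) -> (2.715,-7.286) [heading=315, draw]
FD 20: (2.715,-7.286) -> (16.857,-21.429) [heading=315, draw]
LT 45: heading 315 -> 0
RT 317: heading 0 -> 43
Final: pos=(16.857,-21.429), heading=43, 7 segment(s) drawn

Segment lengths:
  seg 1: (8,2) -> (8,-17), length = 19
  seg 2: (8,-17) -> (7.134,-17.5), length = 1
  seg 3: (7.134,-17.5) -> (-2.392,-23), length = 11
  seg 4: (-2.392,-23) -> (7.267,-20.412), length = 10
  seg 5: (7.267,-20.412) -> (14.028,-18.6), length = 7
  seg 6: (14.028,-18.6) -> (2.715,-7.286), length = 16
  seg 7: (2.715,-7.286) -> (16.857,-21.429), length = 20
Total = 84

Answer: 84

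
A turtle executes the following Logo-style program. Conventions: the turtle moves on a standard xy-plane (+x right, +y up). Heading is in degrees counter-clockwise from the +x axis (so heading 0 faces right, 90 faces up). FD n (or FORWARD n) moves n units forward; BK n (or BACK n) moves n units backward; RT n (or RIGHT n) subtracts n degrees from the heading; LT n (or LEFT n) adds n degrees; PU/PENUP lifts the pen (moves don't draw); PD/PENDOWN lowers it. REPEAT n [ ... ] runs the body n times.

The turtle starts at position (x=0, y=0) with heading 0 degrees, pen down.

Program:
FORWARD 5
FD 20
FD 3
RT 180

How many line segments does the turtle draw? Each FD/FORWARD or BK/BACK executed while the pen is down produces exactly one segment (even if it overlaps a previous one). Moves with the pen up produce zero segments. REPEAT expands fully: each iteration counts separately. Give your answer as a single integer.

Executing turtle program step by step:
Start: pos=(0,0), heading=0, pen down
FD 5: (0,0) -> (5,0) [heading=0, draw]
FD 20: (5,0) -> (25,0) [heading=0, draw]
FD 3: (25,0) -> (28,0) [heading=0, draw]
RT 180: heading 0 -> 180
Final: pos=(28,0), heading=180, 3 segment(s) drawn
Segments drawn: 3

Answer: 3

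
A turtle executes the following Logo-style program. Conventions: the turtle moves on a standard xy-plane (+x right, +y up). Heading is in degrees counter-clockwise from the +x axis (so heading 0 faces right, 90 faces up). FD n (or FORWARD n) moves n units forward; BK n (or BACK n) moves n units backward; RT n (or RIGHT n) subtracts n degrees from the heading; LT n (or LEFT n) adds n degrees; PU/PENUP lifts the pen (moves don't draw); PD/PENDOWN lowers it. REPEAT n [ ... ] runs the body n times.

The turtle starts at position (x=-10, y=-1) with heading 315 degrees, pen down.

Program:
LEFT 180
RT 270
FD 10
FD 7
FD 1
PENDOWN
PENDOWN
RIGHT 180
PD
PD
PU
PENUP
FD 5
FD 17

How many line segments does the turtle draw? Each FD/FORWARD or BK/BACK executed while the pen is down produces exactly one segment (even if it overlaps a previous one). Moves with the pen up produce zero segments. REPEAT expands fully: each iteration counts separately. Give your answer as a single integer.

Executing turtle program step by step:
Start: pos=(-10,-1), heading=315, pen down
LT 180: heading 315 -> 135
RT 270: heading 135 -> 225
FD 10: (-10,-1) -> (-17.071,-8.071) [heading=225, draw]
FD 7: (-17.071,-8.071) -> (-22.021,-13.021) [heading=225, draw]
FD 1: (-22.021,-13.021) -> (-22.728,-13.728) [heading=225, draw]
PD: pen down
PD: pen down
RT 180: heading 225 -> 45
PD: pen down
PD: pen down
PU: pen up
PU: pen up
FD 5: (-22.728,-13.728) -> (-19.192,-10.192) [heading=45, move]
FD 17: (-19.192,-10.192) -> (-7.172,1.828) [heading=45, move]
Final: pos=(-7.172,1.828), heading=45, 3 segment(s) drawn
Segments drawn: 3

Answer: 3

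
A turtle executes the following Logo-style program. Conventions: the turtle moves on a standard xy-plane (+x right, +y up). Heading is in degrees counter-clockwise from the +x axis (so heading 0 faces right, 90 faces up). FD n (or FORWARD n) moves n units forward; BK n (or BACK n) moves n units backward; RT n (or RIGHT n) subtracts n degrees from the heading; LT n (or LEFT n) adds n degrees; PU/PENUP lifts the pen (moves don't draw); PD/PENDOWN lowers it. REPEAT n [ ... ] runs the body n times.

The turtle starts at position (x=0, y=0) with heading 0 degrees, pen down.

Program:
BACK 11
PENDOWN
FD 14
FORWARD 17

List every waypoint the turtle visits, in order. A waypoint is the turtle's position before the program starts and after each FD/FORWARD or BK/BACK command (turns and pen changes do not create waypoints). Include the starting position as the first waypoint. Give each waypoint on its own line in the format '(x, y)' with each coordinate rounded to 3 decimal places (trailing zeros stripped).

Executing turtle program step by step:
Start: pos=(0,0), heading=0, pen down
BK 11: (0,0) -> (-11,0) [heading=0, draw]
PD: pen down
FD 14: (-11,0) -> (3,0) [heading=0, draw]
FD 17: (3,0) -> (20,0) [heading=0, draw]
Final: pos=(20,0), heading=0, 3 segment(s) drawn
Waypoints (4 total):
(0, 0)
(-11, 0)
(3, 0)
(20, 0)

Answer: (0, 0)
(-11, 0)
(3, 0)
(20, 0)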